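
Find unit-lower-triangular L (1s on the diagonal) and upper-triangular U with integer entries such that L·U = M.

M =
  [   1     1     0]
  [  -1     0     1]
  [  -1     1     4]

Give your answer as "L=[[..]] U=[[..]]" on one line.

  R1 -= -1·R0 → [0,1,1]
  R2 -= -1·R0 → [0,2,4]
  R2 -= 2·R1 → [0,0,2]

L=[[1,0,0],[-1,1,0],[-1,2,1]] U=[[1,1,0],[0,1,1],[0,0,2]]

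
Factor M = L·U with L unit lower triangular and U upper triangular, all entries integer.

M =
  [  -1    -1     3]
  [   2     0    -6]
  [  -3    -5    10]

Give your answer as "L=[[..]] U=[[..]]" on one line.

  R1 -= -2·R0 → [0,-2,0]
  R2 -= 3·R0 → [0,-2,1]
  R2 -= 1·R1 → [0,0,1]

L=[[1,0,0],[-2,1,0],[3,1,1]] U=[[-1,-1,3],[0,-2,0],[0,0,1]]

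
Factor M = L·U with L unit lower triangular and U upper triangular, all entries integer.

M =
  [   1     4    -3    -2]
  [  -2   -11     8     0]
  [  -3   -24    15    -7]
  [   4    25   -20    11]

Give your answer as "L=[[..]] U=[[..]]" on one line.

  R1 -= -2·R0 → [0,-3,2,-4]
  R2 -= -3·R0 → [0,-12,6,-13]
  R3 -= 4·R0 → [0,9,-8,19]
  R2 -= 4·R1 → [0,0,-2,3]
  R3 -= -3·R1 → [0,0,-2,7]
  R3 -= 1·R2 → [0,0,0,4]

L=[[1,0,0,0],[-2,1,0,0],[-3,4,1,0],[4,-3,1,1]] U=[[1,4,-3,-2],[0,-3,2,-4],[0,0,-2,3],[0,0,0,4]]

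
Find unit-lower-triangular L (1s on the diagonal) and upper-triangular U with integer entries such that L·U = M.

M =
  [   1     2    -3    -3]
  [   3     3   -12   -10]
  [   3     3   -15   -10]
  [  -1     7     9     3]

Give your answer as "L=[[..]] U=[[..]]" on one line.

  row1 -= 3·row0 → [0,-3,-3,-1]
  row2 -= 3·row0 → [0,-3,-6,-1]
  row3 -= -1·row0 → [0,9,6,0]
  row2 -= 1·row1 → [0,0,-3,0]
  row3 -= -3·row1 → [0,0,-3,-3]
  row3 -= 1·row2 → [0,0,0,-3]

L=[[1,0,0,0],[3,1,0,0],[3,1,1,0],[-1,-3,1,1]] U=[[1,2,-3,-3],[0,-3,-3,-1],[0,0,-3,0],[0,0,0,-3]]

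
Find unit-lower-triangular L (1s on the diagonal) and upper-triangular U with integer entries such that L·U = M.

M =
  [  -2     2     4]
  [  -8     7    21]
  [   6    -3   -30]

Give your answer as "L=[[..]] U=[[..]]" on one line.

  r1 -= 4·r0 → [0,-1,5]
  r2 -= -3·r0 → [0,3,-18]
  r2 -= -3·r1 → [0,0,-3]

L=[[1,0,0],[4,1,0],[-3,-3,1]] U=[[-2,2,4],[0,-1,5],[0,0,-3]]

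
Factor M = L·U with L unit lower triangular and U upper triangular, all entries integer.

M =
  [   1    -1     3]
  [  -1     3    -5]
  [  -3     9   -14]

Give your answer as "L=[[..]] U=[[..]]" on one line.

  R1 -= -1·R0 → [0,2,-2]
  R2 -= -3·R0 → [0,6,-5]
  R2 -= 3·R1 → [0,0,1]

L=[[1,0,0],[-1,1,0],[-3,3,1]] U=[[1,-1,3],[0,2,-2],[0,0,1]]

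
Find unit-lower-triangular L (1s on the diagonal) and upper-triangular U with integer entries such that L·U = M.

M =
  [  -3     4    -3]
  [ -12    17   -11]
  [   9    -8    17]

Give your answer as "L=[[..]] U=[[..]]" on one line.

  R1 -= 4·R0 → [0,1,1]
  R2 -= -3·R0 → [0,4,8]
  R2 -= 4·R1 → [0,0,4]

L=[[1,0,0],[4,1,0],[-3,4,1]] U=[[-3,4,-3],[0,1,1],[0,0,4]]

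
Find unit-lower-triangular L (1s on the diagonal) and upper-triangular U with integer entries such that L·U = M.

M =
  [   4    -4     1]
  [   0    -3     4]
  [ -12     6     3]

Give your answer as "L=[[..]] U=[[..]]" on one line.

L=[[1,0,0],[0,1,0],[-3,2,1]] U=[[4,-4,1],[0,-3,4],[0,0,-2]]

  r1 -= 0·r0 → [0,-3,4]
  r2 -= -3·r0 → [0,-6,6]
  r2 -= 2·r1 → [0,0,-2]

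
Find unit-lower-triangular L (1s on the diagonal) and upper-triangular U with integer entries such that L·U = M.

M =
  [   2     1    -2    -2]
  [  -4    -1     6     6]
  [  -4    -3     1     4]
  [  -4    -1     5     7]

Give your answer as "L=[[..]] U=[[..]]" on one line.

L=[[1,0,0,0],[-2,1,0,0],[-2,-1,1,0],[-2,1,1,1]] U=[[2,1,-2,-2],[0,1,2,2],[0,0,-1,2],[0,0,0,-1]]

  R1 -= -2·R0 → [0,1,2,2]
  R2 -= -2·R0 → [0,-1,-3,0]
  R3 -= -2·R0 → [0,1,1,3]
  R2 -= -1·R1 → [0,0,-1,2]
  R3 -= 1·R1 → [0,0,-1,1]
  R3 -= 1·R2 → [0,0,0,-1]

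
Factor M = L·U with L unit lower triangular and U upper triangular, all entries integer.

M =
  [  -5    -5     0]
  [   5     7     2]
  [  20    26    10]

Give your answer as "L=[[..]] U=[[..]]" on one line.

L=[[1,0,0],[-1,1,0],[-4,3,1]] U=[[-5,-5,0],[0,2,2],[0,0,4]]

  row1 -= -1·row0 → [0,2,2]
  row2 -= -4·row0 → [0,6,10]
  row2 -= 3·row1 → [0,0,4]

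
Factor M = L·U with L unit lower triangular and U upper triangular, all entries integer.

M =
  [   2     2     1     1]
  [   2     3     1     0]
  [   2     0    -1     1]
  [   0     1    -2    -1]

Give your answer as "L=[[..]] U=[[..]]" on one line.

  R1 -= 1·R0 → [0,1,0,-1]
  R2 -= 1·R0 → [0,-2,-2,0]
  R3 -= 0·R0 → [0,1,-2,-1]
  R2 -= -2·R1 → [0,0,-2,-2]
  R3 -= 1·R1 → [0,0,-2,0]
  R3 -= 1·R2 → [0,0,0,2]

L=[[1,0,0,0],[1,1,0,0],[1,-2,1,0],[0,1,1,1]] U=[[2,2,1,1],[0,1,0,-1],[0,0,-2,-2],[0,0,0,2]]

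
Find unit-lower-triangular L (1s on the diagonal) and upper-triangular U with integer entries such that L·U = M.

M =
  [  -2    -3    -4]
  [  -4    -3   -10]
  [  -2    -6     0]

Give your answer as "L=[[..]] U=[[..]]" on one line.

L=[[1,0,0],[2,1,0],[1,-1,1]] U=[[-2,-3,-4],[0,3,-2],[0,0,2]]

  row1 -= 2·row0 → [0,3,-2]
  row2 -= 1·row0 → [0,-3,4]
  row2 -= -1·row1 → [0,0,2]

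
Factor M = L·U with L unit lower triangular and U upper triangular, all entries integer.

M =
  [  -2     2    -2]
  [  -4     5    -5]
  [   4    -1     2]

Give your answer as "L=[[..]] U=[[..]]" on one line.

L=[[1,0,0],[2,1,0],[-2,3,1]] U=[[-2,2,-2],[0,1,-1],[0,0,1]]

  R1 -= 2·R0 → [0,1,-1]
  R2 -= -2·R0 → [0,3,-2]
  R2 -= 3·R1 → [0,0,1]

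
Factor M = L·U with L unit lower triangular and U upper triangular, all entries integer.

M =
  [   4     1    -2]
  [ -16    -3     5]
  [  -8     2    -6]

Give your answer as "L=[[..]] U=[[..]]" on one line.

L=[[1,0,0],[-4,1,0],[-2,4,1]] U=[[4,1,-2],[0,1,-3],[0,0,2]]

  row1 -= -4·row0 → [0,1,-3]
  row2 -= -2·row0 → [0,4,-10]
  row2 -= 4·row1 → [0,0,2]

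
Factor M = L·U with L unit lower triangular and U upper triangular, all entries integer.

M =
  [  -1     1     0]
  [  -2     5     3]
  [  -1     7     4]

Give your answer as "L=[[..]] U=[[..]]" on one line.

L=[[1,0,0],[2,1,0],[1,2,1]] U=[[-1,1,0],[0,3,3],[0,0,-2]]

  row1 -= 2·row0 → [0,3,3]
  row2 -= 1·row0 → [0,6,4]
  row2 -= 2·row1 → [0,0,-2]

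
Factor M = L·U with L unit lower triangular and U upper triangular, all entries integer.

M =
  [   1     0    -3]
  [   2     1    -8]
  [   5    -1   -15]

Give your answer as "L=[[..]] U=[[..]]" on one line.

  r1 -= 2·r0 → [0,1,-2]
  r2 -= 5·r0 → [0,-1,0]
  r2 -= -1·r1 → [0,0,-2]

L=[[1,0,0],[2,1,0],[5,-1,1]] U=[[1,0,-3],[0,1,-2],[0,0,-2]]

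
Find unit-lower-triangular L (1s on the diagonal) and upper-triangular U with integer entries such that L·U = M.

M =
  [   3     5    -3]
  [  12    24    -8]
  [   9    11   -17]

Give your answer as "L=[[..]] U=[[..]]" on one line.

L=[[1,0,0],[4,1,0],[3,-1,1]] U=[[3,5,-3],[0,4,4],[0,0,-4]]

  row1 -= 4·row0 → [0,4,4]
  row2 -= 3·row0 → [0,-4,-8]
  row2 -= -1·row1 → [0,0,-4]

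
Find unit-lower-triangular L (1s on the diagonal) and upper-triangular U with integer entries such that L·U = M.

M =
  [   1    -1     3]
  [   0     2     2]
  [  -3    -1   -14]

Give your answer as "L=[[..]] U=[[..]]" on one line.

  row1 -= 0·row0 → [0,2,2]
  row2 -= -3·row0 → [0,-4,-5]
  row2 -= -2·row1 → [0,0,-1]

L=[[1,0,0],[0,1,0],[-3,-2,1]] U=[[1,-1,3],[0,2,2],[0,0,-1]]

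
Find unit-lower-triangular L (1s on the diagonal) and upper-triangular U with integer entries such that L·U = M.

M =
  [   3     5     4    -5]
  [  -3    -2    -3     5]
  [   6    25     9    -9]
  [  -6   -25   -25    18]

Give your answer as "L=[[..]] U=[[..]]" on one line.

L=[[1,0,0,0],[-1,1,0,0],[2,5,1,0],[-2,-5,3,1]] U=[[3,5,4,-5],[0,3,1,0],[0,0,-4,1],[0,0,0,5]]

  R1 -= -1·R0 → [0,3,1,0]
  R2 -= 2·R0 → [0,15,1,1]
  R3 -= -2·R0 → [0,-15,-17,8]
  R2 -= 5·R1 → [0,0,-4,1]
  R3 -= -5·R1 → [0,0,-12,8]
  R3 -= 3·R2 → [0,0,0,5]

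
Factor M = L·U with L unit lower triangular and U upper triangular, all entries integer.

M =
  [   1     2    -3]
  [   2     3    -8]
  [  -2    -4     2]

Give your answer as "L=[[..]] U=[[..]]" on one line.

L=[[1,0,0],[2,1,0],[-2,0,1]] U=[[1,2,-3],[0,-1,-2],[0,0,-4]]

  R1 -= 2·R0 → [0,-1,-2]
  R2 -= -2·R0 → [0,0,-4]
  R2 -= 0·R1 → [0,0,-4]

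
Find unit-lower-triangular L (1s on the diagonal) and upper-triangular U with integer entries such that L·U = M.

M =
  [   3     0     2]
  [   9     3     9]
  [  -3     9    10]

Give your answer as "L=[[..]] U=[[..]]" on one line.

L=[[1,0,0],[3,1,0],[-1,3,1]] U=[[3,0,2],[0,3,3],[0,0,3]]

  r1 -= 3·r0 → [0,3,3]
  r2 -= -1·r0 → [0,9,12]
  r2 -= 3·r1 → [0,0,3]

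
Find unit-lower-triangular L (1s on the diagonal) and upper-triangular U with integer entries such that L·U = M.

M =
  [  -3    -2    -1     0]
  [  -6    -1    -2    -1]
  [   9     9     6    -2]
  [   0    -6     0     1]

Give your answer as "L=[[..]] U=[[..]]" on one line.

  r1 -= 2·r0 → [0,3,0,-1]
  r2 -= -3·r0 → [0,3,3,-2]
  r3 -= 0·r0 → [0,-6,0,1]
  r2 -= 1·r1 → [0,0,3,-1]
  r3 -= -2·r1 → [0,0,0,-1]
  r3 -= 0·r2 → [0,0,0,-1]

L=[[1,0,0,0],[2,1,0,0],[-3,1,1,0],[0,-2,0,1]] U=[[-3,-2,-1,0],[0,3,0,-1],[0,0,3,-1],[0,0,0,-1]]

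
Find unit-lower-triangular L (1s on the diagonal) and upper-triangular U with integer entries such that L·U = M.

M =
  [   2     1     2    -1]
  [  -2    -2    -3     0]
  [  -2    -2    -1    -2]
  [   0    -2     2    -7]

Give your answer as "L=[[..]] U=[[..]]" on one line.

  row1 -= -1·row0 → [0,-1,-1,-1]
  row2 -= -1·row0 → [0,-1,1,-3]
  row3 -= 0·row0 → [0,-2,2,-7]
  row2 -= 1·row1 → [0,0,2,-2]
  row3 -= 2·row1 → [0,0,4,-5]
  row3 -= 2·row2 → [0,0,0,-1]

L=[[1,0,0,0],[-1,1,0,0],[-1,1,1,0],[0,2,2,1]] U=[[2,1,2,-1],[0,-1,-1,-1],[0,0,2,-2],[0,0,0,-1]]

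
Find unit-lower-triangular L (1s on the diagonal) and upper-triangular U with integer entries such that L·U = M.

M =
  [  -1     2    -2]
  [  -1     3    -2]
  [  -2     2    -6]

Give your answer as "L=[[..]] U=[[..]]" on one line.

  row1 -= 1·row0 → [0,1,0]
  row2 -= 2·row0 → [0,-2,-2]
  row2 -= -2·row1 → [0,0,-2]

L=[[1,0,0],[1,1,0],[2,-2,1]] U=[[-1,2,-2],[0,1,0],[0,0,-2]]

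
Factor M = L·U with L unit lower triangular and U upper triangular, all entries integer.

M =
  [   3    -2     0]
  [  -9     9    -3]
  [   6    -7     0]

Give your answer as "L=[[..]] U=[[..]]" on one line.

  R1 -= -3·R0 → [0,3,-3]
  R2 -= 2·R0 → [0,-3,0]
  R2 -= -1·R1 → [0,0,-3]

L=[[1,0,0],[-3,1,0],[2,-1,1]] U=[[3,-2,0],[0,3,-3],[0,0,-3]]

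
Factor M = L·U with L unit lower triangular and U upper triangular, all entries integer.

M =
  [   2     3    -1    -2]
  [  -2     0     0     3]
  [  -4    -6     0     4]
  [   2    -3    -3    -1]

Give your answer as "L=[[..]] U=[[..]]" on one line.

  row1 -= -1·row0 → [0,3,-1,1]
  row2 -= -2·row0 → [0,0,-2,0]
  row3 -= 1·row0 → [0,-6,-2,1]
  row2 -= 0·row1 → [0,0,-2,0]
  row3 -= -2·row1 → [0,0,-4,3]
  row3 -= 2·row2 → [0,0,0,3]

L=[[1,0,0,0],[-1,1,0,0],[-2,0,1,0],[1,-2,2,1]] U=[[2,3,-1,-2],[0,3,-1,1],[0,0,-2,0],[0,0,0,3]]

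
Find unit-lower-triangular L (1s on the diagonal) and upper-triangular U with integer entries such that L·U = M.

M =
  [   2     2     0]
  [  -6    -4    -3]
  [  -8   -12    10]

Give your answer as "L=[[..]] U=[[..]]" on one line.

L=[[1,0,0],[-3,1,0],[-4,-2,1]] U=[[2,2,0],[0,2,-3],[0,0,4]]

  r1 -= -3·r0 → [0,2,-3]
  r2 -= -4·r0 → [0,-4,10]
  r2 -= -2·r1 → [0,0,4]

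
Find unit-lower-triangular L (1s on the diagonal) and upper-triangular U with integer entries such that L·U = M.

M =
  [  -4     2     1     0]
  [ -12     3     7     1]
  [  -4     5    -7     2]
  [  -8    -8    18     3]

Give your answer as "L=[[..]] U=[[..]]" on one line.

  row1 -= 3·row0 → [0,-3,4,1]
  row2 -= 1·row0 → [0,3,-8,2]
  row3 -= 2·row0 → [0,-12,16,3]
  row2 -= -1·row1 → [0,0,-4,3]
  row3 -= 4·row1 → [0,0,0,-1]
  row3 -= 0·row2 → [0,0,0,-1]

L=[[1,0,0,0],[3,1,0,0],[1,-1,1,0],[2,4,0,1]] U=[[-4,2,1,0],[0,-3,4,1],[0,0,-4,3],[0,0,0,-1]]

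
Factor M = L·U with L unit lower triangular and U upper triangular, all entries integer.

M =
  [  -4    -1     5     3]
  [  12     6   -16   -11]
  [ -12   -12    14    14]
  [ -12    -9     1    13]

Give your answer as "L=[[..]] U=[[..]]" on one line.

  r1 -= -3·r0 → [0,3,-1,-2]
  r2 -= 3·r0 → [0,-9,-1,5]
  r3 -= 3·r0 → [0,-6,-14,4]
  r2 -= -3·r1 → [0,0,-4,-1]
  r3 -= -2·r1 → [0,0,-16,0]
  r3 -= 4·r2 → [0,0,0,4]

L=[[1,0,0,0],[-3,1,0,0],[3,-3,1,0],[3,-2,4,1]] U=[[-4,-1,5,3],[0,3,-1,-2],[0,0,-4,-1],[0,0,0,4]]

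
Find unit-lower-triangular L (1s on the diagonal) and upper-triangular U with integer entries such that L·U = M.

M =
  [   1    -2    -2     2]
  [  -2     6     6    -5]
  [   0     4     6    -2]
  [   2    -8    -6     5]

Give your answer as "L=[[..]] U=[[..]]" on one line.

L=[[1,0,0,0],[-2,1,0,0],[0,2,1,0],[2,-2,1,1]] U=[[1,-2,-2,2],[0,2,2,-1],[0,0,2,0],[0,0,0,-1]]

  row1 -= -2·row0 → [0,2,2,-1]
  row2 -= 0·row0 → [0,4,6,-2]
  row3 -= 2·row0 → [0,-4,-2,1]
  row2 -= 2·row1 → [0,0,2,0]
  row3 -= -2·row1 → [0,0,2,-1]
  row3 -= 1·row2 → [0,0,0,-1]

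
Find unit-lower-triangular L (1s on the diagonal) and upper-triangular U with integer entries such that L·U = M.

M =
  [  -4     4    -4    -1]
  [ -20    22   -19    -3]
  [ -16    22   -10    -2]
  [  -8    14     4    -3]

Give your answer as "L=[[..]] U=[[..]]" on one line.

L=[[1,0,0,0],[5,1,0,0],[4,3,1,0],[2,3,3,1]] U=[[-4,4,-4,-1],[0,2,1,2],[0,0,3,-4],[0,0,0,5]]

  row1 -= 5·row0 → [0,2,1,2]
  row2 -= 4·row0 → [0,6,6,2]
  row3 -= 2·row0 → [0,6,12,-1]
  row2 -= 3·row1 → [0,0,3,-4]
  row3 -= 3·row1 → [0,0,9,-7]
  row3 -= 3·row2 → [0,0,0,5]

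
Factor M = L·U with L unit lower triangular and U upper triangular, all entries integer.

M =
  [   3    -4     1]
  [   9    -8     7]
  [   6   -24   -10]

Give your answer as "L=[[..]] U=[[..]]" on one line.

  r1 -= 3·r0 → [0,4,4]
  r2 -= 2·r0 → [0,-16,-12]
  r2 -= -4·r1 → [0,0,4]

L=[[1,0,0],[3,1,0],[2,-4,1]] U=[[3,-4,1],[0,4,4],[0,0,4]]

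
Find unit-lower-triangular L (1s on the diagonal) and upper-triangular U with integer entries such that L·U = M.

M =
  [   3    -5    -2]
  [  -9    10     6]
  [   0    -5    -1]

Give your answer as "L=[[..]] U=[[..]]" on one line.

L=[[1,0,0],[-3,1,0],[0,1,1]] U=[[3,-5,-2],[0,-5,0],[0,0,-1]]

  R1 -= -3·R0 → [0,-5,0]
  R2 -= 0·R0 → [0,-5,-1]
  R2 -= 1·R1 → [0,0,-1]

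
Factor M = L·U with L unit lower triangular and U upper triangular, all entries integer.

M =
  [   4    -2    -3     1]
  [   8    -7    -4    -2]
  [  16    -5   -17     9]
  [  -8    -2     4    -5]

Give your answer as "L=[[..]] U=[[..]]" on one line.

  row1 -= 2·row0 → [0,-3,2,-4]
  row2 -= 4·row0 → [0,3,-5,5]
  row3 -= -2·row0 → [0,-6,-2,-3]
  row2 -= -1·row1 → [0,0,-3,1]
  row3 -= 2·row1 → [0,0,-6,5]
  row3 -= 2·row2 → [0,0,0,3]

L=[[1,0,0,0],[2,1,0,0],[4,-1,1,0],[-2,2,2,1]] U=[[4,-2,-3,1],[0,-3,2,-4],[0,0,-3,1],[0,0,0,3]]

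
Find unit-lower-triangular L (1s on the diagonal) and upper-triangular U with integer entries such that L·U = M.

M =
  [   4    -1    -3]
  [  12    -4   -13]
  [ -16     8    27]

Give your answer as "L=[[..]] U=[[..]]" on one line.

L=[[1,0,0],[3,1,0],[-4,-4,1]] U=[[4,-1,-3],[0,-1,-4],[0,0,-1]]

  R1 -= 3·R0 → [0,-1,-4]
  R2 -= -4·R0 → [0,4,15]
  R2 -= -4·R1 → [0,0,-1]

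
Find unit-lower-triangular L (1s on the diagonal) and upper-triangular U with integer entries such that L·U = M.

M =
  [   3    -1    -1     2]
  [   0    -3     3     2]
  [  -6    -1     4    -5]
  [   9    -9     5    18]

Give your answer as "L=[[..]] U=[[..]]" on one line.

  R1 -= 0·R0 → [0,-3,3,2]
  R2 -= -2·R0 → [0,-3,2,-1]
  R3 -= 3·R0 → [0,-6,8,12]
  R2 -= 1·R1 → [0,0,-1,-3]
  R3 -= 2·R1 → [0,0,2,8]
  R3 -= -2·R2 → [0,0,0,2]

L=[[1,0,0,0],[0,1,0,0],[-2,1,1,0],[3,2,-2,1]] U=[[3,-1,-1,2],[0,-3,3,2],[0,0,-1,-3],[0,0,0,2]]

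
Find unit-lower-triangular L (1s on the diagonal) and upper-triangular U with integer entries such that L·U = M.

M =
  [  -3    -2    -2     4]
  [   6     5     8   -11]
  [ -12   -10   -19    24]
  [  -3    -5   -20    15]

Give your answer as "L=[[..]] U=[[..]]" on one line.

L=[[1,0,0,0],[-2,1,0,0],[4,-2,1,0],[1,-3,2,1]] U=[[-3,-2,-2,4],[0,1,4,-3],[0,0,-3,2],[0,0,0,-2]]

  row1 -= -2·row0 → [0,1,4,-3]
  row2 -= 4·row0 → [0,-2,-11,8]
  row3 -= 1·row0 → [0,-3,-18,11]
  row2 -= -2·row1 → [0,0,-3,2]
  row3 -= -3·row1 → [0,0,-6,2]
  row3 -= 2·row2 → [0,0,0,-2]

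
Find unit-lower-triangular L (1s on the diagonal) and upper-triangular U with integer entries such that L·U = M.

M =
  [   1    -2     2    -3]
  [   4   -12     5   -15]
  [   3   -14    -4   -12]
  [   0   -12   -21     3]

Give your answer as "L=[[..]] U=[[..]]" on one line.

L=[[1,0,0,0],[4,1,0,0],[3,2,1,0],[0,3,3,1]] U=[[1,-2,2,-3],[0,-4,-3,-3],[0,0,-4,3],[0,0,0,3]]

  R1 -= 4·R0 → [0,-4,-3,-3]
  R2 -= 3·R0 → [0,-8,-10,-3]
  R3 -= 0·R0 → [0,-12,-21,3]
  R2 -= 2·R1 → [0,0,-4,3]
  R3 -= 3·R1 → [0,0,-12,12]
  R3 -= 3·R2 → [0,0,0,3]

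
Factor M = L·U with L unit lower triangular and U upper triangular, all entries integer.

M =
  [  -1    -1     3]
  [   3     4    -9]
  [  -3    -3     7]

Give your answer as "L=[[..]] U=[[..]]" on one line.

  row1 -= -3·row0 → [0,1,0]
  row2 -= 3·row0 → [0,0,-2]
  row2 -= 0·row1 → [0,0,-2]

L=[[1,0,0],[-3,1,0],[3,0,1]] U=[[-1,-1,3],[0,1,0],[0,0,-2]]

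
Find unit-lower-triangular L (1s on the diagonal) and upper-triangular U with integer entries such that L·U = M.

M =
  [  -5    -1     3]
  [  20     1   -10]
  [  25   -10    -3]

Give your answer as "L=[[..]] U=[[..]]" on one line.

  row1 -= -4·row0 → [0,-3,2]
  row2 -= -5·row0 → [0,-15,12]
  row2 -= 5·row1 → [0,0,2]

L=[[1,0,0],[-4,1,0],[-5,5,1]] U=[[-5,-1,3],[0,-3,2],[0,0,2]]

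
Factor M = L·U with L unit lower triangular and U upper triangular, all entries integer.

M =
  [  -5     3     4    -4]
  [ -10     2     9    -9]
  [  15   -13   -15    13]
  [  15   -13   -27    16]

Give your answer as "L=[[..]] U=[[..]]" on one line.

  R1 -= 2·R0 → [0,-4,1,-1]
  R2 -= -3·R0 → [0,-4,-3,1]
  R3 -= -3·R0 → [0,-4,-15,4]
  R2 -= 1·R1 → [0,0,-4,2]
  R3 -= 1·R1 → [0,0,-16,5]
  R3 -= 4·R2 → [0,0,0,-3]

L=[[1,0,0,0],[2,1,0,0],[-3,1,1,0],[-3,1,4,1]] U=[[-5,3,4,-4],[0,-4,1,-1],[0,0,-4,2],[0,0,0,-3]]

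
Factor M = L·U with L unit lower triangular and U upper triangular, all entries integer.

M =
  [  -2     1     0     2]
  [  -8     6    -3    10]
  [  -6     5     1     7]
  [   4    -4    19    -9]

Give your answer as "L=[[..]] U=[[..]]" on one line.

L=[[1,0,0,0],[4,1,0,0],[3,1,1,0],[-2,-1,4,1]] U=[[-2,1,0,2],[0,2,-3,2],[0,0,4,-1],[0,0,0,1]]

  R1 -= 4·R0 → [0,2,-3,2]
  R2 -= 3·R0 → [0,2,1,1]
  R3 -= -2·R0 → [0,-2,19,-5]
  R2 -= 1·R1 → [0,0,4,-1]
  R3 -= -1·R1 → [0,0,16,-3]
  R3 -= 4·R2 → [0,0,0,1]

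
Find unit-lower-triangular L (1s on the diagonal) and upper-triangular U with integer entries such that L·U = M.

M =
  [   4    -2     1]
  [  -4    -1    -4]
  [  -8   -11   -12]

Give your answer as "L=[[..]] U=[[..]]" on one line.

L=[[1,0,0],[-1,1,0],[-2,5,1]] U=[[4,-2,1],[0,-3,-3],[0,0,5]]

  R1 -= -1·R0 → [0,-3,-3]
  R2 -= -2·R0 → [0,-15,-10]
  R2 -= 5·R1 → [0,0,5]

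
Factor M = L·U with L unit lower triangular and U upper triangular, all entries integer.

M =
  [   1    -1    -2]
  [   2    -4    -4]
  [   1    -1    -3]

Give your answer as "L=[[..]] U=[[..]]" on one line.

  row1 -= 2·row0 → [0,-2,0]
  row2 -= 1·row0 → [0,0,-1]
  row2 -= 0·row1 → [0,0,-1]

L=[[1,0,0],[2,1,0],[1,0,1]] U=[[1,-1,-2],[0,-2,0],[0,0,-1]]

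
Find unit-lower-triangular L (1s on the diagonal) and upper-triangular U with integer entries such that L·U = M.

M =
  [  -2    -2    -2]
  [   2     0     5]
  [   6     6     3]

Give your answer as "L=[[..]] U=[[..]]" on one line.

  row1 -= -1·row0 → [0,-2,3]
  row2 -= -3·row0 → [0,0,-3]
  row2 -= 0·row1 → [0,0,-3]

L=[[1,0,0],[-1,1,0],[-3,0,1]] U=[[-2,-2,-2],[0,-2,3],[0,0,-3]]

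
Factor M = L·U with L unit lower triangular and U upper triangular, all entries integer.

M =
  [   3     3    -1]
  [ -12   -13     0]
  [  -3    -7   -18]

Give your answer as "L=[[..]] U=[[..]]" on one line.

  row1 -= -4·row0 → [0,-1,-4]
  row2 -= -1·row0 → [0,-4,-19]
  row2 -= 4·row1 → [0,0,-3]

L=[[1,0,0],[-4,1,0],[-1,4,1]] U=[[3,3,-1],[0,-1,-4],[0,0,-3]]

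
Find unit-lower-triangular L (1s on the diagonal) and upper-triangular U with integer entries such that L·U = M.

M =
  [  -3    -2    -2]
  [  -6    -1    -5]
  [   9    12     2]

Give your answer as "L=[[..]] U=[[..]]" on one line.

L=[[1,0,0],[2,1,0],[-3,2,1]] U=[[-3,-2,-2],[0,3,-1],[0,0,-2]]

  R1 -= 2·R0 → [0,3,-1]
  R2 -= -3·R0 → [0,6,-4]
  R2 -= 2·R1 → [0,0,-2]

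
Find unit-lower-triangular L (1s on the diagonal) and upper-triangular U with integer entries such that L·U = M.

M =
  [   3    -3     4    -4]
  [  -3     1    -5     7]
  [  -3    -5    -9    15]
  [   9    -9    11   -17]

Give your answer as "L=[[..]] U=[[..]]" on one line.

  row1 -= -1·row0 → [0,-2,-1,3]
  row2 -= -1·row0 → [0,-8,-5,11]
  row3 -= 3·row0 → [0,0,-1,-5]
  row2 -= 4·row1 → [0,0,-1,-1]
  row3 -= 0·row1 → [0,0,-1,-5]
  row3 -= 1·row2 → [0,0,0,-4]

L=[[1,0,0,0],[-1,1,0,0],[-1,4,1,0],[3,0,1,1]] U=[[3,-3,4,-4],[0,-2,-1,3],[0,0,-1,-1],[0,0,0,-4]]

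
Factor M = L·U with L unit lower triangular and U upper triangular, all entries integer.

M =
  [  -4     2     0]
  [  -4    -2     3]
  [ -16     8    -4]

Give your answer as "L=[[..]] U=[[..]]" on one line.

  r1 -= 1·r0 → [0,-4,3]
  r2 -= 4·r0 → [0,0,-4]
  r2 -= 0·r1 → [0,0,-4]

L=[[1,0,0],[1,1,0],[4,0,1]] U=[[-4,2,0],[0,-4,3],[0,0,-4]]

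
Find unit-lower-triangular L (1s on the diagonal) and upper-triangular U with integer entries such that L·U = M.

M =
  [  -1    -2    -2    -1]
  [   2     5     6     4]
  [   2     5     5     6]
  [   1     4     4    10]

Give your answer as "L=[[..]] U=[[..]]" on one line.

L=[[1,0,0,0],[-2,1,0,0],[-2,1,1,0],[-1,2,2,1]] U=[[-1,-2,-2,-1],[0,1,2,2],[0,0,-1,2],[0,0,0,1]]

  row1 -= -2·row0 → [0,1,2,2]
  row2 -= -2·row0 → [0,1,1,4]
  row3 -= -1·row0 → [0,2,2,9]
  row2 -= 1·row1 → [0,0,-1,2]
  row3 -= 2·row1 → [0,0,-2,5]
  row3 -= 2·row2 → [0,0,0,1]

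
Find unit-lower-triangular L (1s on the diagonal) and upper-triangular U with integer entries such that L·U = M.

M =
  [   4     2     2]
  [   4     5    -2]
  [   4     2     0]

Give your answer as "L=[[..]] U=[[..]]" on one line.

L=[[1,0,0],[1,1,0],[1,0,1]] U=[[4,2,2],[0,3,-4],[0,0,-2]]

  r1 -= 1·r0 → [0,3,-4]
  r2 -= 1·r0 → [0,0,-2]
  r2 -= 0·r1 → [0,0,-2]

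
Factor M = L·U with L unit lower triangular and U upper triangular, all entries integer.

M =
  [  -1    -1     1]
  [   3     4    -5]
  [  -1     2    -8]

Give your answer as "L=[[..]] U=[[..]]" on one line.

L=[[1,0,0],[-3,1,0],[1,3,1]] U=[[-1,-1,1],[0,1,-2],[0,0,-3]]

  row1 -= -3·row0 → [0,1,-2]
  row2 -= 1·row0 → [0,3,-9]
  row2 -= 3·row1 → [0,0,-3]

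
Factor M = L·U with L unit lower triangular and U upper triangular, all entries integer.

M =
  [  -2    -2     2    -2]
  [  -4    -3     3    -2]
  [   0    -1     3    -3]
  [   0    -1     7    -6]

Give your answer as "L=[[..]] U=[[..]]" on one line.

  row1 -= 2·row0 → [0,1,-1,2]
  row2 -= 0·row0 → [0,-1,3,-3]
  row3 -= 0·row0 → [0,-1,7,-6]
  row2 -= -1·row1 → [0,0,2,-1]
  row3 -= -1·row1 → [0,0,6,-4]
  row3 -= 3·row2 → [0,0,0,-1]

L=[[1,0,0,0],[2,1,0,0],[0,-1,1,0],[0,-1,3,1]] U=[[-2,-2,2,-2],[0,1,-1,2],[0,0,2,-1],[0,0,0,-1]]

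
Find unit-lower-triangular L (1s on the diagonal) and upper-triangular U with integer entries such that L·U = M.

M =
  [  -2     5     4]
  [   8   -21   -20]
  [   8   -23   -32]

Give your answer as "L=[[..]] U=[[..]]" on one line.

L=[[1,0,0],[-4,1,0],[-4,3,1]] U=[[-2,5,4],[0,-1,-4],[0,0,-4]]

  row1 -= -4·row0 → [0,-1,-4]
  row2 -= -4·row0 → [0,-3,-16]
  row2 -= 3·row1 → [0,0,-4]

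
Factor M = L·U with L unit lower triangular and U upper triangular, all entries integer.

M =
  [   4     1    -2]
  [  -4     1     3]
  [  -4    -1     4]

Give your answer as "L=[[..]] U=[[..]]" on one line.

  R1 -= -1·R0 → [0,2,1]
  R2 -= -1·R0 → [0,0,2]
  R2 -= 0·R1 → [0,0,2]

L=[[1,0,0],[-1,1,0],[-1,0,1]] U=[[4,1,-2],[0,2,1],[0,0,2]]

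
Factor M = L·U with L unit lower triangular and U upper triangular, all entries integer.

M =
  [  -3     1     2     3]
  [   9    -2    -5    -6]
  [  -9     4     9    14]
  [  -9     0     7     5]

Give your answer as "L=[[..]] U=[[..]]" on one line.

  row1 -= -3·row0 → [0,1,1,3]
  row2 -= 3·row0 → [0,1,3,5]
  row3 -= 3·row0 → [0,-3,1,-4]
  row2 -= 1·row1 → [0,0,2,2]
  row3 -= -3·row1 → [0,0,4,5]
  row3 -= 2·row2 → [0,0,0,1]

L=[[1,0,0,0],[-3,1,0,0],[3,1,1,0],[3,-3,2,1]] U=[[-3,1,2,3],[0,1,1,3],[0,0,2,2],[0,0,0,1]]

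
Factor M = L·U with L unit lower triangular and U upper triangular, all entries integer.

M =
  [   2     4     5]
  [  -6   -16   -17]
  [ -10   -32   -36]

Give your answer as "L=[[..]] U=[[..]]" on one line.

  row1 -= -3·row0 → [0,-4,-2]
  row2 -= -5·row0 → [0,-12,-11]
  row2 -= 3·row1 → [0,0,-5]

L=[[1,0,0],[-3,1,0],[-5,3,1]] U=[[2,4,5],[0,-4,-2],[0,0,-5]]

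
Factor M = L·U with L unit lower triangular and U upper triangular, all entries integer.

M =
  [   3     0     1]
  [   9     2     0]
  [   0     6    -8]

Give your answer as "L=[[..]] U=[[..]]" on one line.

L=[[1,0,0],[3,1,0],[0,3,1]] U=[[3,0,1],[0,2,-3],[0,0,1]]

  r1 -= 3·r0 → [0,2,-3]
  r2 -= 0·r0 → [0,6,-8]
  r2 -= 3·r1 → [0,0,1]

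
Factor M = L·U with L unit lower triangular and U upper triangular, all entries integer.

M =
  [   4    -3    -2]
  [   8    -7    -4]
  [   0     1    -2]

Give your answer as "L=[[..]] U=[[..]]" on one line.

L=[[1,0,0],[2,1,0],[0,-1,1]] U=[[4,-3,-2],[0,-1,0],[0,0,-2]]

  r1 -= 2·r0 → [0,-1,0]
  r2 -= 0·r0 → [0,1,-2]
  r2 -= -1·r1 → [0,0,-2]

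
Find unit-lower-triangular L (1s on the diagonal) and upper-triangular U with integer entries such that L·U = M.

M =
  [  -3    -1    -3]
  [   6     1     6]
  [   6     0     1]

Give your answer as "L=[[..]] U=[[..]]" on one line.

  row1 -= -2·row0 → [0,-1,0]
  row2 -= -2·row0 → [0,-2,-5]
  row2 -= 2·row1 → [0,0,-5]

L=[[1,0,0],[-2,1,0],[-2,2,1]] U=[[-3,-1,-3],[0,-1,0],[0,0,-5]]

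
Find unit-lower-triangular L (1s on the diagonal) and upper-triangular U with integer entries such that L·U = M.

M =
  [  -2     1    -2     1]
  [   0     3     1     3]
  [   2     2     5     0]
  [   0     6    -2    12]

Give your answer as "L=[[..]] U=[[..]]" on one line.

L=[[1,0,0,0],[0,1,0,0],[-1,1,1,0],[0,2,-2,1]] U=[[-2,1,-2,1],[0,3,1,3],[0,0,2,-2],[0,0,0,2]]

  r1 -= 0·r0 → [0,3,1,3]
  r2 -= -1·r0 → [0,3,3,1]
  r3 -= 0·r0 → [0,6,-2,12]
  r2 -= 1·r1 → [0,0,2,-2]
  r3 -= 2·r1 → [0,0,-4,6]
  r3 -= -2·r2 → [0,0,0,2]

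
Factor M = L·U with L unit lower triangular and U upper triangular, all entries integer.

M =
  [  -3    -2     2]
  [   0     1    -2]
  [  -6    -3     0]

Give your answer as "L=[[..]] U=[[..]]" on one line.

L=[[1,0,0],[0,1,0],[2,1,1]] U=[[-3,-2,2],[0,1,-2],[0,0,-2]]

  R1 -= 0·R0 → [0,1,-2]
  R2 -= 2·R0 → [0,1,-4]
  R2 -= 1·R1 → [0,0,-2]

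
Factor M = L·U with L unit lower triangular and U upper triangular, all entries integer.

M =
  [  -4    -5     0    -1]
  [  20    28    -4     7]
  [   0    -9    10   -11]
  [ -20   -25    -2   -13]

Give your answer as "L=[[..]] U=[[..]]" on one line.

L=[[1,0,0,0],[-5,1,0,0],[0,-3,1,0],[5,0,1,1]] U=[[-4,-5,0,-1],[0,3,-4,2],[0,0,-2,-5],[0,0,0,-3]]

  r1 -= -5·r0 → [0,3,-4,2]
  r2 -= 0·r0 → [0,-9,10,-11]
  r3 -= 5·r0 → [0,0,-2,-8]
  r2 -= -3·r1 → [0,0,-2,-5]
  r3 -= 0·r1 → [0,0,-2,-8]
  r3 -= 1·r2 → [0,0,0,-3]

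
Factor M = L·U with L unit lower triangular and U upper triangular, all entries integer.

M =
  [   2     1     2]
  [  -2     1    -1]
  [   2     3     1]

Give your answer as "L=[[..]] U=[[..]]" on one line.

L=[[1,0,0],[-1,1,0],[1,1,1]] U=[[2,1,2],[0,2,1],[0,0,-2]]

  row1 -= -1·row0 → [0,2,1]
  row2 -= 1·row0 → [0,2,-1]
  row2 -= 1·row1 → [0,0,-2]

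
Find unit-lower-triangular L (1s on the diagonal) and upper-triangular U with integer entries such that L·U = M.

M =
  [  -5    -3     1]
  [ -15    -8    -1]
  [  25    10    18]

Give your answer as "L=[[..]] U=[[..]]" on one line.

L=[[1,0,0],[3,1,0],[-5,-5,1]] U=[[-5,-3,1],[0,1,-4],[0,0,3]]

  row1 -= 3·row0 → [0,1,-4]
  row2 -= -5·row0 → [0,-5,23]
  row2 -= -5·row1 → [0,0,3]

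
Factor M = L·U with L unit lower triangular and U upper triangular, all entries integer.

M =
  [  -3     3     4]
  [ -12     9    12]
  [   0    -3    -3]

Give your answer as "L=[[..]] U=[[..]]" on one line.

L=[[1,0,0],[4,1,0],[0,1,1]] U=[[-3,3,4],[0,-3,-4],[0,0,1]]

  row1 -= 4·row0 → [0,-3,-4]
  row2 -= 0·row0 → [0,-3,-3]
  row2 -= 1·row1 → [0,0,1]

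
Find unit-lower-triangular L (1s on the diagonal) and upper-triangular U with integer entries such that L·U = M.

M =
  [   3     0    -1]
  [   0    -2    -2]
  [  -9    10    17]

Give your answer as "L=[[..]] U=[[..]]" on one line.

  row1 -= 0·row0 → [0,-2,-2]
  row2 -= -3·row0 → [0,10,14]
  row2 -= -5·row1 → [0,0,4]

L=[[1,0,0],[0,1,0],[-3,-5,1]] U=[[3,0,-1],[0,-2,-2],[0,0,4]]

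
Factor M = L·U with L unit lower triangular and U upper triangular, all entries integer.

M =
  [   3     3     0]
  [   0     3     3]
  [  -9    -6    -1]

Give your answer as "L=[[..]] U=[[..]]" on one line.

  row1 -= 0·row0 → [0,3,3]
  row2 -= -3·row0 → [0,3,-1]
  row2 -= 1·row1 → [0,0,-4]

L=[[1,0,0],[0,1,0],[-3,1,1]] U=[[3,3,0],[0,3,3],[0,0,-4]]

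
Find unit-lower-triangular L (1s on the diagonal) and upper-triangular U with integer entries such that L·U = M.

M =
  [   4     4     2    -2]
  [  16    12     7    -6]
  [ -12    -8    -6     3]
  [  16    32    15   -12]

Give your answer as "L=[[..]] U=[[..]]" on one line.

L=[[1,0,0,0],[4,1,0,0],[-3,-1,1,0],[4,-4,-3,1]] U=[[4,4,2,-2],[0,-4,-1,2],[0,0,-1,-1],[0,0,0,1]]

  r1 -= 4·r0 → [0,-4,-1,2]
  r2 -= -3·r0 → [0,4,0,-3]
  r3 -= 4·r0 → [0,16,7,-4]
  r2 -= -1·r1 → [0,0,-1,-1]
  r3 -= -4·r1 → [0,0,3,4]
  r3 -= -3·r2 → [0,0,0,1]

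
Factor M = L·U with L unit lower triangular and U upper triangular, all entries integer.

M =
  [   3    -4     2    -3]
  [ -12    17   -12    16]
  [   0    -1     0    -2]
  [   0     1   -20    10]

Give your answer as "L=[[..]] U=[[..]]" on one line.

L=[[1,0,0,0],[-4,1,0,0],[0,-1,1,0],[0,1,4,1]] U=[[3,-4,2,-3],[0,1,-4,4],[0,0,-4,2],[0,0,0,-2]]

  R1 -= -4·R0 → [0,1,-4,4]
  R2 -= 0·R0 → [0,-1,0,-2]
  R3 -= 0·R0 → [0,1,-20,10]
  R2 -= -1·R1 → [0,0,-4,2]
  R3 -= 1·R1 → [0,0,-16,6]
  R3 -= 4·R2 → [0,0,0,-2]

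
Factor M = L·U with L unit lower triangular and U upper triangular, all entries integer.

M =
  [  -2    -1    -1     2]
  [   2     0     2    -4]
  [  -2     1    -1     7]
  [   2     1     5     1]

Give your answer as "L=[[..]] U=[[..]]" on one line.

  row1 -= -1·row0 → [0,-1,1,-2]
  row2 -= 1·row0 → [0,2,0,5]
  row3 -= -1·row0 → [0,0,4,3]
  row2 -= -2·row1 → [0,0,2,1]
  row3 -= 0·row1 → [0,0,4,3]
  row3 -= 2·row2 → [0,0,0,1]

L=[[1,0,0,0],[-1,1,0,0],[1,-2,1,0],[-1,0,2,1]] U=[[-2,-1,-1,2],[0,-1,1,-2],[0,0,2,1],[0,0,0,1]]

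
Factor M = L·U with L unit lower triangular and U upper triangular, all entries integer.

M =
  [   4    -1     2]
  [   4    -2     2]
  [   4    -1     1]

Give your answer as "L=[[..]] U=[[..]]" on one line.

L=[[1,0,0],[1,1,0],[1,0,1]] U=[[4,-1,2],[0,-1,0],[0,0,-1]]

  row1 -= 1·row0 → [0,-1,0]
  row2 -= 1·row0 → [0,0,-1]
  row2 -= 0·row1 → [0,0,-1]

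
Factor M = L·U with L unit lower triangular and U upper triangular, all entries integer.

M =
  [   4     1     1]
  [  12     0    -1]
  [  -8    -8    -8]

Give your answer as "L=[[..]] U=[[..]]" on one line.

L=[[1,0,0],[3,1,0],[-2,2,1]] U=[[4,1,1],[0,-3,-4],[0,0,2]]

  R1 -= 3·R0 → [0,-3,-4]
  R2 -= -2·R0 → [0,-6,-6]
  R2 -= 2·R1 → [0,0,2]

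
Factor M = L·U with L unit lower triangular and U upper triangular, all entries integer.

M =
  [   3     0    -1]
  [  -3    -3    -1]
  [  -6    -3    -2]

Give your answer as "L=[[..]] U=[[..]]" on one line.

L=[[1,0,0],[-1,1,0],[-2,1,1]] U=[[3,0,-1],[0,-3,-2],[0,0,-2]]

  r1 -= -1·r0 → [0,-3,-2]
  r2 -= -2·r0 → [0,-3,-4]
  r2 -= 1·r1 → [0,0,-2]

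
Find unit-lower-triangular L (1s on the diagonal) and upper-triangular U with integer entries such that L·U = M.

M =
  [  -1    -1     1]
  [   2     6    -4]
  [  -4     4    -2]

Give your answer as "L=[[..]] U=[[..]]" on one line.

  row1 -= -2·row0 → [0,4,-2]
  row2 -= 4·row0 → [0,8,-6]
  row2 -= 2·row1 → [0,0,-2]

L=[[1,0,0],[-2,1,0],[4,2,1]] U=[[-1,-1,1],[0,4,-2],[0,0,-2]]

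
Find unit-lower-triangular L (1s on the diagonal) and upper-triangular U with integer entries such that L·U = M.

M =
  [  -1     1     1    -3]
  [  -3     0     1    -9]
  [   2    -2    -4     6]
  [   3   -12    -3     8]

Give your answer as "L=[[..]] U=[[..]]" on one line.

  r1 -= 3·r0 → [0,-3,-2,0]
  r2 -= -2·r0 → [0,0,-2,0]
  r3 -= -3·r0 → [0,-9,0,-1]
  r2 -= 0·r1 → [0,0,-2,0]
  r3 -= 3·r1 → [0,0,6,-1]
  r3 -= -3·r2 → [0,0,0,-1]

L=[[1,0,0,0],[3,1,0,0],[-2,0,1,0],[-3,3,-3,1]] U=[[-1,1,1,-3],[0,-3,-2,0],[0,0,-2,0],[0,0,0,-1]]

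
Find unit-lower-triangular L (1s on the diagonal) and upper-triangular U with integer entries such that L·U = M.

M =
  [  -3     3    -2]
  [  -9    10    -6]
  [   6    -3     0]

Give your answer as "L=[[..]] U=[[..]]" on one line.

L=[[1,0,0],[3,1,0],[-2,3,1]] U=[[-3,3,-2],[0,1,0],[0,0,-4]]

  row1 -= 3·row0 → [0,1,0]
  row2 -= -2·row0 → [0,3,-4]
  row2 -= 3·row1 → [0,0,-4]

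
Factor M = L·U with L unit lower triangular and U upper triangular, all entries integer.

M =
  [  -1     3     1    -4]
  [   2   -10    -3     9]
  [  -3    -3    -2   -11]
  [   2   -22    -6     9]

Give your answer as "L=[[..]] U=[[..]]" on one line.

L=[[1,0,0,0],[-2,1,0,0],[3,3,1,0],[-2,4,0,1]] U=[[-1,3,1,-4],[0,-4,-1,1],[0,0,-2,-2],[0,0,0,-3]]

  r1 -= -2·r0 → [0,-4,-1,1]
  r2 -= 3·r0 → [0,-12,-5,1]
  r3 -= -2·r0 → [0,-16,-4,1]
  r2 -= 3·r1 → [0,0,-2,-2]
  r3 -= 4·r1 → [0,0,0,-3]
  r3 -= 0·r2 → [0,0,0,-3]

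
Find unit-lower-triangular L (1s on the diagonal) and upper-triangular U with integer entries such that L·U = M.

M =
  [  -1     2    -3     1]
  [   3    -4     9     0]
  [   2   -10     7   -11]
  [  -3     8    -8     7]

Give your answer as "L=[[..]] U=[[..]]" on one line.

L=[[1,0,0,0],[-3,1,0,0],[-2,-3,1,0],[3,1,1,1]] U=[[-1,2,-3,1],[0,2,0,3],[0,0,1,0],[0,0,0,1]]

  R1 -= -3·R0 → [0,2,0,3]
  R2 -= -2·R0 → [0,-6,1,-9]
  R3 -= 3·R0 → [0,2,1,4]
  R2 -= -3·R1 → [0,0,1,0]
  R3 -= 1·R1 → [0,0,1,1]
  R3 -= 1·R2 → [0,0,0,1]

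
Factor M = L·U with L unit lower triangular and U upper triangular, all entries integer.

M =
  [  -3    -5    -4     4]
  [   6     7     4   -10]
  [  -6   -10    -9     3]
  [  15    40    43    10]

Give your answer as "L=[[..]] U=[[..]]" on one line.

L=[[1,0,0,0],[-2,1,0,0],[2,0,1,0],[-5,-5,-3,1]] U=[[-3,-5,-4,4],[0,-3,-4,-2],[0,0,-1,-5],[0,0,0,5]]

  r1 -= -2·r0 → [0,-3,-4,-2]
  r2 -= 2·r0 → [0,0,-1,-5]
  r3 -= -5·r0 → [0,15,23,30]
  r2 -= 0·r1 → [0,0,-1,-5]
  r3 -= -5·r1 → [0,0,3,20]
  r3 -= -3·r2 → [0,0,0,5]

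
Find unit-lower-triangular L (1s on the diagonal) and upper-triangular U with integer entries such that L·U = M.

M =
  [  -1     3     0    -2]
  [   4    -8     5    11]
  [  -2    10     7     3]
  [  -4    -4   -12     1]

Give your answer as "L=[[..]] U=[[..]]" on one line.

L=[[1,0,0,0],[-4,1,0,0],[2,1,1,0],[4,-4,4,1]] U=[[-1,3,0,-2],[0,4,5,3],[0,0,2,4],[0,0,0,5]]

  R1 -= -4·R0 → [0,4,5,3]
  R2 -= 2·R0 → [0,4,7,7]
  R3 -= 4·R0 → [0,-16,-12,9]
  R2 -= 1·R1 → [0,0,2,4]
  R3 -= -4·R1 → [0,0,8,21]
  R3 -= 4·R2 → [0,0,0,5]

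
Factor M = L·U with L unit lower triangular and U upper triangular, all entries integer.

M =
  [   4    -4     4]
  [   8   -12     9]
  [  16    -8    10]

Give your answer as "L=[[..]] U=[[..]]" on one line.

L=[[1,0,0],[2,1,0],[4,-2,1]] U=[[4,-4,4],[0,-4,1],[0,0,-4]]

  row1 -= 2·row0 → [0,-4,1]
  row2 -= 4·row0 → [0,8,-6]
  row2 -= -2·row1 → [0,0,-4]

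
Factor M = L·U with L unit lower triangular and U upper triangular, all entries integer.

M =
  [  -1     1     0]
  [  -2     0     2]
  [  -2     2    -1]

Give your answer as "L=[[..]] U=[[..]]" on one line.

L=[[1,0,0],[2,1,0],[2,0,1]] U=[[-1,1,0],[0,-2,2],[0,0,-1]]

  row1 -= 2·row0 → [0,-2,2]
  row2 -= 2·row0 → [0,0,-1]
  row2 -= 0·row1 → [0,0,-1]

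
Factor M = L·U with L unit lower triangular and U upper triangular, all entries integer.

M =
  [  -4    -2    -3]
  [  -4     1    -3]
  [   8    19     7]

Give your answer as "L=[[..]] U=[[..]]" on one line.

  row1 -= 1·row0 → [0,3,0]
  row2 -= -2·row0 → [0,15,1]
  row2 -= 5·row1 → [0,0,1]

L=[[1,0,0],[1,1,0],[-2,5,1]] U=[[-4,-2,-3],[0,3,0],[0,0,1]]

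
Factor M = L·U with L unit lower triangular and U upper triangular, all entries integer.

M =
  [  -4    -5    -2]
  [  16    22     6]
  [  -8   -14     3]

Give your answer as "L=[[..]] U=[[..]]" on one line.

L=[[1,0,0],[-4,1,0],[2,-2,1]] U=[[-4,-5,-2],[0,2,-2],[0,0,3]]

  R1 -= -4·R0 → [0,2,-2]
  R2 -= 2·R0 → [0,-4,7]
  R2 -= -2·R1 → [0,0,3]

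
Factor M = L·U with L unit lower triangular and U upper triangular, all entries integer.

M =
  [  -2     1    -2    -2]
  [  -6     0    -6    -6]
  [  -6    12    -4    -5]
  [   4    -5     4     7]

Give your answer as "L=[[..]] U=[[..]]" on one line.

  r1 -= 3·r0 → [0,-3,0,0]
  r2 -= 3·r0 → [0,9,2,1]
  r3 -= -2·r0 → [0,-3,0,3]
  r2 -= -3·r1 → [0,0,2,1]
  r3 -= 1·r1 → [0,0,0,3]
  r3 -= 0·r2 → [0,0,0,3]

L=[[1,0,0,0],[3,1,0,0],[3,-3,1,0],[-2,1,0,1]] U=[[-2,1,-2,-2],[0,-3,0,0],[0,0,2,1],[0,0,0,3]]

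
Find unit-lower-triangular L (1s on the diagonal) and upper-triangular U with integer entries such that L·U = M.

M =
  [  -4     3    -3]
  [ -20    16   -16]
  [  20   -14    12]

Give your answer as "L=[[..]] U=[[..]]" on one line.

  r1 -= 5·r0 → [0,1,-1]
  r2 -= -5·r0 → [0,1,-3]
  r2 -= 1·r1 → [0,0,-2]

L=[[1,0,0],[5,1,0],[-5,1,1]] U=[[-4,3,-3],[0,1,-1],[0,0,-2]]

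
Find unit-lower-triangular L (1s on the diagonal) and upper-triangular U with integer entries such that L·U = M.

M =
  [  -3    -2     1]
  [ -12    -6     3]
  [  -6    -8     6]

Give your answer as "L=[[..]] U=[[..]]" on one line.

L=[[1,0,0],[4,1,0],[2,-2,1]] U=[[-3,-2,1],[0,2,-1],[0,0,2]]

  r1 -= 4·r0 → [0,2,-1]
  r2 -= 2·r0 → [0,-4,4]
  r2 -= -2·r1 → [0,0,2]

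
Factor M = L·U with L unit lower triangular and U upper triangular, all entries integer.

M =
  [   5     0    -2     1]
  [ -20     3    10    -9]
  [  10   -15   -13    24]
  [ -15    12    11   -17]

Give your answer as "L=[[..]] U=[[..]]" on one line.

  row1 -= -4·row0 → [0,3,2,-5]
  row2 -= 2·row0 → [0,-15,-9,22]
  row3 -= -3·row0 → [0,12,5,-14]
  row2 -= -5·row1 → [0,0,1,-3]
  row3 -= 4·row1 → [0,0,-3,6]
  row3 -= -3·row2 → [0,0,0,-3]

L=[[1,0,0,0],[-4,1,0,0],[2,-5,1,0],[-3,4,-3,1]] U=[[5,0,-2,1],[0,3,2,-5],[0,0,1,-3],[0,0,0,-3]]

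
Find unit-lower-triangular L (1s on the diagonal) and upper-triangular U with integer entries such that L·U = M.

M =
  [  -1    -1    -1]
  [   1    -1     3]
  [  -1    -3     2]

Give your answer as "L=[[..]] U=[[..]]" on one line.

  R1 -= -1·R0 → [0,-2,2]
  R2 -= 1·R0 → [0,-2,3]
  R2 -= 1·R1 → [0,0,1]

L=[[1,0,0],[-1,1,0],[1,1,1]] U=[[-1,-1,-1],[0,-2,2],[0,0,1]]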